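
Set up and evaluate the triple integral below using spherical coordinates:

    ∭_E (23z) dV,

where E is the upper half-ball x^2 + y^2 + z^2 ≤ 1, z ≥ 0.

In spherical coordinates, x = ρ sin(φ) cos(θ), y = ρ sin(φ) sin(θ), z = ρ cos(φ), and dV = ρ^2 sin(φ) dρ dφ dθ.

The integrand becomes 23ρ cos(φ), so

    ∭_E (23z) dV = ∫_{0}^{2π} ∫_{0}^{π/2} ∫_{0}^{1} (23ρ cos(φ)) · ρ^2 sin(φ) dρ dφ dθ.

Inner (ρ): 23sin(2φ)/8.
Middle (φ): 23/8.
Outer (θ): 23π/4.

Therefore the triple integral equals 23π/4.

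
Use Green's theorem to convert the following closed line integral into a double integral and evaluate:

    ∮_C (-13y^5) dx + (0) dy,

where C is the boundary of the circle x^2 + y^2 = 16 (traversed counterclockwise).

Green's theorem converts the closed line integral into a double integral over the enclosed region D:

    ∮_C P dx + Q dy = ∬_D (∂Q/∂x - ∂P/∂y) dA.

Here P = -13y^5, Q = 0, so

    ∂Q/∂x = 0,    ∂P/∂y = -65y^4,
    ∂Q/∂x - ∂P/∂y = 65y^4.

D is the region x^2 + y^2 ≤ 16. Evaluating the double integral:

In polar coordinates (x = r cos θ, y = r sin θ, dA = r dr dθ) the integrand becomes 65r^4sin(θ)^4, so

    ∬_D (65y^4) dA = ∫_0^{2π} ∫_0^{4} (65r^4sin(θ)^4) · r dr dθ.

Inner (r from 0 to 4): 133120sin(θ)^4/3.
Outer (θ from 0 to 2π): 33280π.

Therefore ∮_C P dx + Q dy = 33280π.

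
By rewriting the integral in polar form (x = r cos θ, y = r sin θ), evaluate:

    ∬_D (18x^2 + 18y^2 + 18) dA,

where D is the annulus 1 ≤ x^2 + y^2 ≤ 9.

The region D is 1 ≤ r ≤ 3, 0 ≤ θ ≤ 2π in polar coordinates, where x = r cos(θ), y = r sin(θ), and dA = r dr dθ.

Under the substitution, the integrand becomes 18r^2 + 18, so

    ∬_D (18x^2 + 18y^2 + 18) dA = ∫_{0}^{2π} ∫_{1}^{3} (18r^2 + 18) · r dr dθ.

Inner integral (in r): ∫_{1}^{3} (18r^2 + 18) · r dr = 432.

Outer integral (in θ): ∫_{0}^{2π} (432) dθ = 864π.

Therefore ∬_D (18x^2 + 18y^2 + 18) dA = 864π.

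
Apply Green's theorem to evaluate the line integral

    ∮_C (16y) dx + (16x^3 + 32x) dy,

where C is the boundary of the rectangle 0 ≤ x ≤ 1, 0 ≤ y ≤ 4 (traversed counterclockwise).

Green's theorem converts the closed line integral into a double integral over the enclosed region D:

    ∮_C P dx + Q dy = ∬_D (∂Q/∂x - ∂P/∂y) dA.

Here P = 16y, Q = 16x^3 + 32x, so

    ∂Q/∂x = 48x^2 + 32,    ∂P/∂y = 16,
    ∂Q/∂x - ∂P/∂y = 48x^2 + 16.

D is the region 0 ≤ x ≤ 1, 0 ≤ y ≤ 4. Evaluating the double integral:

    ∬_D (48x^2 + 16) dA = ∫_0^{1} ∫_0^{4} (48x^2 + 16) dy dx.

Inner (y from 0 to 4): 192x^2 + 64.
Outer (x from 0 to 1): 128.

Therefore ∮_C P dx + Q dy = 128.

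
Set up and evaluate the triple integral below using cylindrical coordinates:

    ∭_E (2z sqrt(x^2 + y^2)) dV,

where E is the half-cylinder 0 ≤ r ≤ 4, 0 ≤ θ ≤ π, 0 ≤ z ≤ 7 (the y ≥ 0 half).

In cylindrical coordinates, x = r cos(θ), y = r sin(θ), z = z, and dV = r dr dθ dz.

The integrand becomes 2r z, so

    ∭_E (2z sqrt(x^2 + y^2)) dV = ∫_{0}^{π} ∫_{0}^{4} ∫_{0}^{7} (2r z) · r dz dr dθ.

Inner (z): 49r^2.
Middle (r from 0 to 4): 3136/3.
Outer (θ): 3136π/3.

Therefore the triple integral equals 3136π/3.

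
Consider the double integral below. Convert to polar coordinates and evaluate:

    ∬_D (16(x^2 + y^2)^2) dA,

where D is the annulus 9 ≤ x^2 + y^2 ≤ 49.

The region D is 3 ≤ r ≤ 7, 0 ≤ θ ≤ 2π in polar coordinates, where x = r cos(θ), y = r sin(θ), and dA = r dr dθ.

Under the substitution, the integrand becomes 16r^4, so

    ∬_D (16(x^2 + y^2)^2) dA = ∫_{0}^{2π} ∫_{3}^{7} (16r^4) · r dr dθ.

Inner integral (in r): ∫_{3}^{7} (16r^4) · r dr = 935360/3.

Outer integral (in θ): ∫_{0}^{2π} (935360/3) dθ = 1870720π/3.

Therefore ∬_D (16(x^2 + y^2)^2) dA = 1870720π/3.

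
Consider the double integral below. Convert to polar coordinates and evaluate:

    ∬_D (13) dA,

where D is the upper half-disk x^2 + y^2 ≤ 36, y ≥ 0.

The region D is 0 ≤ r ≤ 6, 0 ≤ θ ≤ π in polar coordinates, where x = r cos(θ), y = r sin(θ), and dA = r dr dθ.

Under the substitution, the integrand becomes 13, so

    ∬_D (13) dA = ∫_{0}^{π} ∫_{0}^{6} (13) · r dr dθ.

Inner integral (in r): ∫_{0}^{6} (13) · r dr = 234.

Outer integral (in θ): ∫_{0}^{π} (234) dθ = 234π.

Therefore ∬_D (13) dA = 234π.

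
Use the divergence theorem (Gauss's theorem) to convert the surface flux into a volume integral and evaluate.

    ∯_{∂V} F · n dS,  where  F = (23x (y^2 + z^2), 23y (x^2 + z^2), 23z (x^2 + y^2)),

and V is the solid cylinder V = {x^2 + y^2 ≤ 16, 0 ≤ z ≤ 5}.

By the divergence theorem,

    ∯_{∂V} F · n dS = ∭_V (∇ · F) dV.

Compute the divergence:
    ∇ · F = ∂F_x/∂x + ∂F_y/∂y + ∂F_z/∂z = 23y^2 + 23z^2 + 23x^2 + 23z^2 + 23x^2 + 23y^2 = 46x^2 + 46y^2 + 46z^2.

In cylindrical coordinates, x = r cos(θ), y = r sin(θ), z = z, dV = r dr dθ dz, with 0 ≤ r ≤ 4, 0 ≤ θ ≤ 2π, 0 ≤ z ≤ 5.

The integrand, after substitution and multiplying by the volume element, becomes (46r^2 + 46z^2) · r, so

    ∭_V (∇·F) dV = ∫_0^{2π} ∫_0^{4} ∫_0^{5} (46r^2 + 46z^2) · r dz dr dθ.

Inner (z from 0 to 5): 230r (r^2 + 25/3).
Middle (r from 0 to 4): 90160/3.
Outer (θ from 0 to 2π): 180320π/3.

Therefore ∯_{∂V} F · n dS = 180320π/3.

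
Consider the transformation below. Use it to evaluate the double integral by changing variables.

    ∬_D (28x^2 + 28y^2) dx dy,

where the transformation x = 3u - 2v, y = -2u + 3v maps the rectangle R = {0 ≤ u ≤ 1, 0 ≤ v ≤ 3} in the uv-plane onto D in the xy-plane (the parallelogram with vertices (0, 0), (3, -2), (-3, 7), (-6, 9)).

Compute the Jacobian determinant of (x, y) with respect to (u, v):

    ∂(x,y)/∂(u,v) = | 3  -2 | = (3)(3) - (-2)(-2) = 5.
                   | -2  3 |

Its absolute value is |J| = 5 (the area scaling factor).

Substituting x = 3u - 2v, y = -2u + 3v into the integrand,

    28x^2 + 28y^2 → 364u^2 - 672u v + 364v^2,

so the integral becomes

    ∬_R (364u^2 - 672u v + 364v^2) · |J| du dv = ∫_0^1 ∫_0^3 (1820u^2 - 3360u v + 1820v^2) dv du.

Inner (v): 5460u^2 - 15120u + 16380.
Outer (u): 10640.

Therefore ∬_D (28x^2 + 28y^2) dx dy = 10640.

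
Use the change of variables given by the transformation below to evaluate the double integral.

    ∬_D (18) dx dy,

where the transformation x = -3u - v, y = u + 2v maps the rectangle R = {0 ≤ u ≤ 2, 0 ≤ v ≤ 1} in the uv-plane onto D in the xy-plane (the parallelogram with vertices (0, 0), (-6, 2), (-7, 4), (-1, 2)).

Compute the Jacobian determinant of (x, y) with respect to (u, v):

    ∂(x,y)/∂(u,v) = | -3  -1 | = (-3)(2) - (-1)(1) = -5.
                   | 1  2 |

Its absolute value is |J| = 5 (the area scaling factor).

Substituting x = -3u - v, y = u + 2v into the integrand,

    18 → 18,

so the integral becomes

    ∬_R (18) · |J| du dv = ∫_0^2 ∫_0^1 (90) dv du.

Inner (v): 90.
Outer (u): 180.

Therefore ∬_D (18) dx dy = 180.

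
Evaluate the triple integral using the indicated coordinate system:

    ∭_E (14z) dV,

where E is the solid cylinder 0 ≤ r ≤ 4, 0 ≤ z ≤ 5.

In cylindrical coordinates, x = r cos(θ), y = r sin(θ), z = z, and dV = r dr dθ dz.

The integrand becomes 14z, so

    ∭_E (14z) dV = ∫_{0}^{2π} ∫_{0}^{4} ∫_{0}^{5} (14z) · r dz dr dθ.

Inner (z): 175r.
Middle (r from 0 to 4): 1400.
Outer (θ): 2800π.

Therefore the triple integral equals 2800π.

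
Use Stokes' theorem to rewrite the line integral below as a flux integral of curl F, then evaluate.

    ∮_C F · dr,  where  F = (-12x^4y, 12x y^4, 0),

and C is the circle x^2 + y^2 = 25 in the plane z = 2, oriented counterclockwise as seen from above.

Let S be the flat disk x^2 + y^2 ≤ 25 in the plane z = 2, with upward unit normal n̂ = ẑ. By Stokes' theorem,

    ∮_C F · dr = ∬_S (∇ × F) · n̂ dS = ∬_D (curl F)_z dA,

where D is the disk x^2 + y^2 ≤ 25.

Compute the curl of F = (-12x^4y, 12x y^4, 0):
    (∇ × F)_x = ∂F_z/∂y - ∂F_y/∂z = 0,
    (∇ × F)_y = ∂F_x/∂z - ∂F_z/∂x = 0,
    (∇ × F)_z = ∂F_y/∂x - ∂F_x/∂y = 12x^4 + 12y^4.

On z = 2, (curl F)_z = 12x^4 + 12y^4.

Convert to polar (x = r cos θ, y = r sin θ, dA = r dr dθ); the integrand becomes 12r^4(sin(θ)^4 + cos(θ)^4), so

    ∬_D (curl F)_z dA = ∫_0^{2π} ∫_0^{5} (12r^4(sin(θ)^4 + cos(θ)^4)) · r dr dθ.

Inner (r from 0 to 5): 31250sin(θ)^4 + 31250cos(θ)^4.
Outer (θ from 0 to 2π): 46875π.

Therefore ∮_C F · dr = 46875π.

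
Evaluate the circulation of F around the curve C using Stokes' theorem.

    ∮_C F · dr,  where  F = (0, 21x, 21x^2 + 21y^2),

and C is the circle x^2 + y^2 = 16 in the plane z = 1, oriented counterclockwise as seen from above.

Let S be the flat disk x^2 + y^2 ≤ 16 in the plane z = 1, with upward unit normal n̂ = ẑ. By Stokes' theorem,

    ∮_C F · dr = ∬_S (∇ × F) · n̂ dS = ∬_D (curl F)_z dA,

where D is the disk x^2 + y^2 ≤ 16.

Compute the curl of F = (0, 21x, 21x^2 + 21y^2):
    (∇ × F)_x = ∂F_z/∂y - ∂F_y/∂z = 42y,
    (∇ × F)_y = ∂F_x/∂z - ∂F_z/∂x = -42x,
    (∇ × F)_z = ∂F_y/∂x - ∂F_x/∂y = 21.

On z = 1, (curl F)_z = 21.

Convert to polar (x = r cos θ, y = r sin θ, dA = r dr dθ); the integrand becomes 21, so

    ∬_D (curl F)_z dA = ∫_0^{2π} ∫_0^{4} (21) · r dr dθ.

Inner (r from 0 to 4): 168.
Outer (θ from 0 to 2π): 336π.

Therefore ∮_C F · dr = 336π.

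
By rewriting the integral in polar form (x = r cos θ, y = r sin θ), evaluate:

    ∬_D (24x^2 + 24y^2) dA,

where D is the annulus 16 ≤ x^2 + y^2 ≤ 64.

The region D is 4 ≤ r ≤ 8, 0 ≤ θ ≤ 2π in polar coordinates, where x = r cos(θ), y = r sin(θ), and dA = r dr dθ.

Under the substitution, the integrand becomes 24r^2, so

    ∬_D (24x^2 + 24y^2) dA = ∫_{0}^{2π} ∫_{4}^{8} (24r^2) · r dr dθ.

Inner integral (in r): ∫_{4}^{8} (24r^2) · r dr = 23040.

Outer integral (in θ): ∫_{0}^{2π} (23040) dθ = 46080π.

Therefore ∬_D (24x^2 + 24y^2) dA = 46080π.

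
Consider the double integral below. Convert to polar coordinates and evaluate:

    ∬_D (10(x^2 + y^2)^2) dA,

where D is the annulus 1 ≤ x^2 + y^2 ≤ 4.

The region D is 1 ≤ r ≤ 2, 0 ≤ θ ≤ 2π in polar coordinates, where x = r cos(θ), y = r sin(θ), and dA = r dr dθ.

Under the substitution, the integrand becomes 10r^4, so

    ∬_D (10(x^2 + y^2)^2) dA = ∫_{0}^{2π} ∫_{1}^{2} (10r^4) · r dr dθ.

Inner integral (in r): ∫_{1}^{2} (10r^4) · r dr = 105.

Outer integral (in θ): ∫_{0}^{2π} (105) dθ = 210π.

Therefore ∬_D (10(x^2 + y^2)^2) dA = 210π.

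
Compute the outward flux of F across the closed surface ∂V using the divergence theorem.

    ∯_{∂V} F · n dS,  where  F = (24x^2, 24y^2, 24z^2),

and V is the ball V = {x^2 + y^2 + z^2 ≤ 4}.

By the divergence theorem,

    ∯_{∂V} F · n dS = ∭_V (∇ · F) dV.

Compute the divergence:
    ∇ · F = ∂F_x/∂x + ∂F_y/∂y + ∂F_z/∂z = 48x + 48y + 48z.

In spherical coordinates, x = ρ sin(φ) cos(θ), y = ρ sin(φ) sin(θ), z = ρ cos(φ), dV = ρ^2 sin(φ) dρ dφ dθ, with 0 ≤ ρ ≤ 2, 0 ≤ φ ≤ π, 0 ≤ θ ≤ 2π.

The integrand, after substitution and multiplying by the volume element, becomes (48ρ (sqrt(2)sin(φ)sin(θ + π/4) + cos(φ))) · ρ^2 sin(φ), so

    ∭_V (∇·F) dV = ∫_0^{2π} ∫_0^{π} ∫_0^{2} (48ρ (sqrt(2)sin(φ)sin(θ + π/4) + cos(φ))) · ρ^2 sin(φ) dρ dφ dθ.

Inner (ρ from 0 to 2): 192(sqrt(2)sin(φ)sin(θ + π/4) + cos(φ))sin(φ).
Middle (φ from 0 to π): 96sqrt(2)π sin(θ + π/4).
Outer (θ from 0 to 2π): 0.

Therefore ∯_{∂V} F · n dS = 0.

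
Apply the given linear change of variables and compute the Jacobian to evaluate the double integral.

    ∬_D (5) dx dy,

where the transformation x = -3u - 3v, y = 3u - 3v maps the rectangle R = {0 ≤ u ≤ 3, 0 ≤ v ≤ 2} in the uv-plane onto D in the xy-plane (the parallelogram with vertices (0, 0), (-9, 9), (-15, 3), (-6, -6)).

Compute the Jacobian determinant of (x, y) with respect to (u, v):

    ∂(x,y)/∂(u,v) = | -3  -3 | = (-3)(-3) - (-3)(3) = 18.
                   | 3  -3 |

Its absolute value is |J| = 18 (the area scaling factor).

Substituting x = -3u - 3v, y = 3u - 3v into the integrand,

    5 → 5,

so the integral becomes

    ∬_R (5) · |J| du dv = ∫_0^3 ∫_0^2 (90) dv du.

Inner (v): 180.
Outer (u): 540.

Therefore ∬_D (5) dx dy = 540.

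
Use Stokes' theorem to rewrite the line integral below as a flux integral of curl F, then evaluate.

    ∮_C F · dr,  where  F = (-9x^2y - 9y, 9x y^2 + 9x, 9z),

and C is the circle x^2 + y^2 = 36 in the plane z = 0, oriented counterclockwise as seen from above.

Let S be the flat disk x^2 + y^2 ≤ 36 in the plane z = 0, with upward unit normal n̂ = ẑ. By Stokes' theorem,

    ∮_C F · dr = ∬_S (∇ × F) · n̂ dS = ∬_D (curl F)_z dA,

where D is the disk x^2 + y^2 ≤ 36.

Compute the curl of F = (-9x^2y - 9y, 9x y^2 + 9x, 9z):
    (∇ × F)_x = ∂F_z/∂y - ∂F_y/∂z = 0,
    (∇ × F)_y = ∂F_x/∂z - ∂F_z/∂x = 0,
    (∇ × F)_z = ∂F_y/∂x - ∂F_x/∂y = 9x^2 + 9y^2 + 18.

On z = 0, (curl F)_z = 9x^2 + 9y^2 + 18.

Convert to polar (x = r cos θ, y = r sin θ, dA = r dr dθ); the integrand becomes 9r^2 + 18, so

    ∬_D (curl F)_z dA = ∫_0^{2π} ∫_0^{6} (9r^2 + 18) · r dr dθ.

Inner (r from 0 to 6): 3240.
Outer (θ from 0 to 2π): 6480π.

Therefore ∮_C F · dr = 6480π.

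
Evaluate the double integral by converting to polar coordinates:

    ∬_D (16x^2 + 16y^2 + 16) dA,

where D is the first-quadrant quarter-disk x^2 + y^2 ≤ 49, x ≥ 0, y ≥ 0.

The region D is 0 ≤ r ≤ 7, 0 ≤ θ ≤ π/2 in polar coordinates, where x = r cos(θ), y = r sin(θ), and dA = r dr dθ.

Under the substitution, the integrand becomes 16r^2 + 16, so

    ∬_D (16x^2 + 16y^2 + 16) dA = ∫_{0}^{π/2} ∫_{0}^{7} (16r^2 + 16) · r dr dθ.

Inner integral (in r): ∫_{0}^{7} (16r^2 + 16) · r dr = 9996.

Outer integral (in θ): ∫_{0}^{π/2} (9996) dθ = 4998π.

Therefore ∬_D (16x^2 + 16y^2 + 16) dA = 4998π.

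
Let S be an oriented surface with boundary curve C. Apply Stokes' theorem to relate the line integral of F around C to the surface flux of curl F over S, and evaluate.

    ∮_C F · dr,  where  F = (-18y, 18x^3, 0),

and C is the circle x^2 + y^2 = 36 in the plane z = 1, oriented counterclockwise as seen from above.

Let S be the flat disk x^2 + y^2 ≤ 36 in the plane z = 1, with upward unit normal n̂ = ẑ. By Stokes' theorem,

    ∮_C F · dr = ∬_S (∇ × F) · n̂ dS = ∬_D (curl F)_z dA,

where D is the disk x^2 + y^2 ≤ 36.

Compute the curl of F = (-18y, 18x^3, 0):
    (∇ × F)_x = ∂F_z/∂y - ∂F_y/∂z = 0,
    (∇ × F)_y = ∂F_x/∂z - ∂F_z/∂x = 0,
    (∇ × F)_z = ∂F_y/∂x - ∂F_x/∂y = 54x^2 + 18.

On z = 1, (curl F)_z = 54x^2 + 18.

Convert to polar (x = r cos θ, y = r sin θ, dA = r dr dθ); the integrand becomes 54r^2cos(θ)^2 + 18, so

    ∬_D (curl F)_z dA = ∫_0^{2π} ∫_0^{6} (54r^2cos(θ)^2 + 18) · r dr dθ.

Inner (r from 0 to 6): 17496cos(θ)^2 + 324.
Outer (θ from 0 to 2π): 18144π.

Therefore ∮_C F · dr = 18144π.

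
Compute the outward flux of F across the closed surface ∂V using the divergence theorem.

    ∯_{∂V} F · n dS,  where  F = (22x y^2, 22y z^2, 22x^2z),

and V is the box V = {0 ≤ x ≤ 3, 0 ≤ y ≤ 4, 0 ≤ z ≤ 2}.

By the divergence theorem,

    ∯_{∂V} F · n dS = ∭_V (∇ · F) dV.

Compute the divergence:
    ∇ · F = ∂F_x/∂x + ∂F_y/∂y + ∂F_z/∂z = 22y^2 + 22z^2 + 22x^2 = 22x^2 + 22y^2 + 22z^2.

V is a rectangular box, so dV = dx dy dz with 0 ≤ x ≤ 3, 0 ≤ y ≤ 4, 0 ≤ z ≤ 2.

Integrate (22x^2 + 22y^2 + 22z^2) over V as an iterated integral:

    ∭_V (∇·F) dV = ∫_0^{3} ∫_0^{4} ∫_0^{2} (22x^2 + 22y^2 + 22z^2) dz dy dx.

Inner (z from 0 to 2): 44x^2 + 44y^2 + 176/3.
Middle (y from 0 to 4): 176x^2 + 3520/3.
Outer (x from 0 to 3): 5104.

Therefore ∯_{∂V} F · n dS = 5104.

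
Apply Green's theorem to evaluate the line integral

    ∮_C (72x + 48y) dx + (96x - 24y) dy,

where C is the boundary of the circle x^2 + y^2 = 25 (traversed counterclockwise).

Green's theorem converts the closed line integral into a double integral over the enclosed region D:

    ∮_C P dx + Q dy = ∬_D (∂Q/∂x - ∂P/∂y) dA.

Here P = 72x + 48y, Q = 96x - 24y, so

    ∂Q/∂x = 96,    ∂P/∂y = 48,
    ∂Q/∂x - ∂P/∂y = 48.

D is the region x^2 + y^2 ≤ 25. Evaluating the double integral:

In polar coordinates (x = r cos θ, y = r sin θ, dA = r dr dθ) the integrand becomes 48, so

    ∬_D (48) dA = ∫_0^{2π} ∫_0^{5} (48) · r dr dθ.

Inner (r from 0 to 5): 600.
Outer (θ from 0 to 2π): 1200π.

Therefore ∮_C P dx + Q dy = 1200π.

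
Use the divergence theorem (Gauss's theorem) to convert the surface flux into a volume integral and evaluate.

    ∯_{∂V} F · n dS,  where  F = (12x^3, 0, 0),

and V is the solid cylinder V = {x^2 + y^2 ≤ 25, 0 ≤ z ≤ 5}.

By the divergence theorem,

    ∯_{∂V} F · n dS = ∭_V (∇ · F) dV.

Compute the divergence:
    ∇ · F = ∂F_x/∂x + ∂F_y/∂y + ∂F_z/∂z = 36x^2 + 0 + 0 = 36x^2.

In cylindrical coordinates, x = r cos(θ), y = r sin(θ), z = z, dV = r dr dθ dz, with 0 ≤ r ≤ 5, 0 ≤ θ ≤ 2π, 0 ≤ z ≤ 5.

The integrand, after substitution and multiplying by the volume element, becomes (36r^2cos(θ)^2) · r, so

    ∭_V (∇·F) dV = ∫_0^{2π} ∫_0^{5} ∫_0^{5} (36r^2cos(θ)^2) · r dz dr dθ.

Inner (z from 0 to 5): 180r^3cos(θ)^2.
Middle (r from 0 to 5): 28125cos(θ)^2.
Outer (θ from 0 to 2π): 28125π.

Therefore ∯_{∂V} F · n dS = 28125π.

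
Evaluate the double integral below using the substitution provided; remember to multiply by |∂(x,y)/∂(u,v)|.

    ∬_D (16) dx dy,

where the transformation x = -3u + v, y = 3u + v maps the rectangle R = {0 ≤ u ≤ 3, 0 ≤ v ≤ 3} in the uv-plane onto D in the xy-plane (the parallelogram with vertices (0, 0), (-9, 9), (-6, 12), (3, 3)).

Compute the Jacobian determinant of (x, y) with respect to (u, v):

    ∂(x,y)/∂(u,v) = | -3  1 | = (-3)(1) - (1)(3) = -6.
                   | 3  1 |

Its absolute value is |J| = 6 (the area scaling factor).

Substituting x = -3u + v, y = 3u + v into the integrand,

    16 → 16,

so the integral becomes

    ∬_R (16) · |J| du dv = ∫_0^3 ∫_0^3 (96) dv du.

Inner (v): 288.
Outer (u): 864.

Therefore ∬_D (16) dx dy = 864.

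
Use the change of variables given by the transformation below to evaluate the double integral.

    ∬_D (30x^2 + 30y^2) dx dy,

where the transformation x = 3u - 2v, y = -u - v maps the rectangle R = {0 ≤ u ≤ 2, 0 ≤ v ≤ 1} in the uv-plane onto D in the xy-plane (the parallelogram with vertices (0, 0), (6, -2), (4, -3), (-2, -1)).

Compute the Jacobian determinant of (x, y) with respect to (u, v):

    ∂(x,y)/∂(u,v) = | 3  -2 | = (3)(-1) - (-2)(-1) = -5.
                   | -1  -1 |

Its absolute value is |J| = 5 (the area scaling factor).

Substituting x = 3u - 2v, y = -u - v into the integrand,

    30x^2 + 30y^2 → 300u^2 - 300u v + 150v^2,

so the integral becomes

    ∬_R (300u^2 - 300u v + 150v^2) · |J| du dv = ∫_0^2 ∫_0^1 (1500u^2 - 1500u v + 750v^2) dv du.

Inner (v): 1500u^2 - 750u + 250.
Outer (u): 3000.

Therefore ∬_D (30x^2 + 30y^2) dx dy = 3000.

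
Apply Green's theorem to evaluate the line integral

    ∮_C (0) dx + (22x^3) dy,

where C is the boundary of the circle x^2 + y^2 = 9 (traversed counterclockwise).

Green's theorem converts the closed line integral into a double integral over the enclosed region D:

    ∮_C P dx + Q dy = ∬_D (∂Q/∂x - ∂P/∂y) dA.

Here P = 0, Q = 22x^3, so

    ∂Q/∂x = 66x^2,    ∂P/∂y = 0,
    ∂Q/∂x - ∂P/∂y = 66x^2.

D is the region x^2 + y^2 ≤ 9. Evaluating the double integral:

In polar coordinates (x = r cos θ, y = r sin θ, dA = r dr dθ) the integrand becomes 66r^2cos(θ)^2, so

    ∬_D (66x^2) dA = ∫_0^{2π} ∫_0^{3} (66r^2cos(θ)^2) · r dr dθ.

Inner (r from 0 to 3): 2673cos(θ)^2/2.
Outer (θ from 0 to 2π): 2673π/2.

Therefore ∮_C P dx + Q dy = 2673π/2.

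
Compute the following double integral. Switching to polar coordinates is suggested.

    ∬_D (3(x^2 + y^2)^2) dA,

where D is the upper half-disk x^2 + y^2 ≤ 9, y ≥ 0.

The region D is 0 ≤ r ≤ 3, 0 ≤ θ ≤ π in polar coordinates, where x = r cos(θ), y = r sin(θ), and dA = r dr dθ.

Under the substitution, the integrand becomes 3r^4, so

    ∬_D (3(x^2 + y^2)^2) dA = ∫_{0}^{π} ∫_{0}^{3} (3r^4) · r dr dθ.

Inner integral (in r): ∫_{0}^{3} (3r^4) · r dr = 729/2.

Outer integral (in θ): ∫_{0}^{π} (729/2) dθ = 729π/2.

Therefore ∬_D (3(x^2 + y^2)^2) dA = 729π/2.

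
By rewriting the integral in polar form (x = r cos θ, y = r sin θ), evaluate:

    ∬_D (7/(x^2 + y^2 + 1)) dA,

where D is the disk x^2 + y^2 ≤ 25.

The region D is 0 ≤ r ≤ 5, 0 ≤ θ ≤ 2π in polar coordinates, where x = r cos(θ), y = r sin(θ), and dA = r dr dθ.

Under the substitution, the integrand becomes 7/(r^2 + 1), so

    ∬_D (7/(x^2 + y^2 + 1)) dA = ∫_{0}^{2π} ∫_{0}^{5} (7/(r^2 + 1)) · r dr dθ.

Inner integral (in r): ∫_{0}^{5} (7/(r^2 + 1)) · r dr = 7log(26)/2.

Outer integral (in θ): ∫_{0}^{2π} (7log(26)/2) dθ = 7π log(26).

Therefore ∬_D (7/(x^2 + y^2 + 1)) dA = 7π log(26).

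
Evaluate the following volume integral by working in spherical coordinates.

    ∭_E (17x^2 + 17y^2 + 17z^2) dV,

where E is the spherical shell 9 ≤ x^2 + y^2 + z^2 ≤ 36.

In spherical coordinates, x = ρ sin(φ) cos(θ), y = ρ sin(φ) sin(θ), z = ρ cos(φ), and dV = ρ^2 sin(φ) dρ dφ dθ.

The integrand becomes 17ρ^2, so

    ∭_E (17x^2 + 17y^2 + 17z^2) dV = ∫_{0}^{2π} ∫_{0}^{π} ∫_{3}^{6} (17ρ^2) · ρ^2 sin(φ) dρ dφ dθ.

Inner (ρ): 128061sin(φ)/5.
Middle (φ): 256122/5.
Outer (θ): 512244π/5.

Therefore the triple integral equals 512244π/5.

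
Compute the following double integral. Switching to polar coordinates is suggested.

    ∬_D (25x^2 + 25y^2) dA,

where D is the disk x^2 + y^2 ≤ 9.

The region D is 0 ≤ r ≤ 3, 0 ≤ θ ≤ 2π in polar coordinates, where x = r cos(θ), y = r sin(θ), and dA = r dr dθ.

Under the substitution, the integrand becomes 25r^2, so

    ∬_D (25x^2 + 25y^2) dA = ∫_{0}^{2π} ∫_{0}^{3} (25r^2) · r dr dθ.

Inner integral (in r): ∫_{0}^{3} (25r^2) · r dr = 2025/4.

Outer integral (in θ): ∫_{0}^{2π} (2025/4) dθ = 2025π/2.

Therefore ∬_D (25x^2 + 25y^2) dA = 2025π/2.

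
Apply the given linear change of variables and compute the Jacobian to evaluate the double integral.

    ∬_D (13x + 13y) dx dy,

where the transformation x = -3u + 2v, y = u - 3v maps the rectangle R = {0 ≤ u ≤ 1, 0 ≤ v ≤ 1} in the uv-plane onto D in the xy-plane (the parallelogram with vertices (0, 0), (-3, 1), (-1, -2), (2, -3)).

Compute the Jacobian determinant of (x, y) with respect to (u, v):

    ∂(x,y)/∂(u,v) = | -3  2 | = (-3)(-3) - (2)(1) = 7.
                   | 1  -3 |

Its absolute value is |J| = 7 (the area scaling factor).

Substituting x = -3u + 2v, y = u - 3v into the integrand,

    13x + 13y → -26u - 13v,

so the integral becomes

    ∬_R (-26u - 13v) · |J| du dv = ∫_0^1 ∫_0^1 (-182u - 91v) dv du.

Inner (v): -182u - 91/2.
Outer (u): -273/2.

Therefore ∬_D (13x + 13y) dx dy = -273/2.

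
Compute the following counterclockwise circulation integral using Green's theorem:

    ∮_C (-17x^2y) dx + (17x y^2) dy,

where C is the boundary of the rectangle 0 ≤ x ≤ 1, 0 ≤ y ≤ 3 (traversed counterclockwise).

Green's theorem converts the closed line integral into a double integral over the enclosed region D:

    ∮_C P dx + Q dy = ∬_D (∂Q/∂x - ∂P/∂y) dA.

Here P = -17x^2y, Q = 17x y^2, so

    ∂Q/∂x = 17y^2,    ∂P/∂y = -17x^2,
    ∂Q/∂x - ∂P/∂y = 17x^2 + 17y^2.

D is the region 0 ≤ x ≤ 1, 0 ≤ y ≤ 3. Evaluating the double integral:

    ∬_D (17x^2 + 17y^2) dA = ∫_0^{1} ∫_0^{3} (17x^2 + 17y^2) dy dx.

Inner (y from 0 to 3): 51x^2 + 153.
Outer (x from 0 to 1): 170.

Therefore ∮_C P dx + Q dy = 170.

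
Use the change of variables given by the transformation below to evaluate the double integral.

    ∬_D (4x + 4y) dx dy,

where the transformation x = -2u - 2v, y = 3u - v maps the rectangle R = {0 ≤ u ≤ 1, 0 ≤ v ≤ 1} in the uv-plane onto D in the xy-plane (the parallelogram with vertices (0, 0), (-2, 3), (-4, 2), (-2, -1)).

Compute the Jacobian determinant of (x, y) with respect to (u, v):

    ∂(x,y)/∂(u,v) = | -2  -2 | = (-2)(-1) - (-2)(3) = 8.
                   | 3  -1 |

Its absolute value is |J| = 8 (the area scaling factor).

Substituting x = -2u - 2v, y = 3u - v into the integrand,

    4x + 4y → 4u - 12v,

so the integral becomes

    ∬_R (4u - 12v) · |J| du dv = ∫_0^1 ∫_0^1 (32u - 96v) dv du.

Inner (v): 32u - 48.
Outer (u): -32.

Therefore ∬_D (4x + 4y) dx dy = -32.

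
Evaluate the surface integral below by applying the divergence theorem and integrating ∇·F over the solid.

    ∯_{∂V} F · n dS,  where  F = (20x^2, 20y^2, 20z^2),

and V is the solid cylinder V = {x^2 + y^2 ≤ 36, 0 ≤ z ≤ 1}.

By the divergence theorem,

    ∯_{∂V} F · n dS = ∭_V (∇ · F) dV.

Compute the divergence:
    ∇ · F = ∂F_x/∂x + ∂F_y/∂y + ∂F_z/∂z = 40x + 40y + 40z.

In cylindrical coordinates, x = r cos(θ), y = r sin(θ), z = z, dV = r dr dθ dz, with 0 ≤ r ≤ 6, 0 ≤ θ ≤ 2π, 0 ≤ z ≤ 1.

The integrand, after substitution and multiplying by the volume element, becomes (40sqrt(2)r sin(θ + π/4) + 40z) · r, so

    ∭_V (∇·F) dV = ∫_0^{2π} ∫_0^{6} ∫_0^{1} (40sqrt(2)r sin(θ + π/4) + 40z) · r dz dr dθ.

Inner (z from 0 to 1): 20r (2sqrt(2)r sin(θ + π/4) + 1).
Middle (r from 0 to 6): 2880sqrt(2)sin(θ + π/4) + 360.
Outer (θ from 0 to 2π): 720π.

Therefore ∯_{∂V} F · n dS = 720π.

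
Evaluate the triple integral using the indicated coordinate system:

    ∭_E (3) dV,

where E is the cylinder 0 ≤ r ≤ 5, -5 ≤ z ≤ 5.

In cylindrical coordinates, x = r cos(θ), y = r sin(θ), z = z, and dV = r dr dθ dz.

The integrand becomes 3, so

    ∭_E (3) dV = ∫_{0}^{2π} ∫_{0}^{5} ∫_{-5}^{5} (3) · r dz dr dθ.

Inner (z): 30r.
Middle (r from 0 to 5): 375.
Outer (θ): 750π.

Therefore the triple integral equals 750π.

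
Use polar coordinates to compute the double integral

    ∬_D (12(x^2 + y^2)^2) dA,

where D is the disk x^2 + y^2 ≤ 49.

The region D is 0 ≤ r ≤ 7, 0 ≤ θ ≤ 2π in polar coordinates, where x = r cos(θ), y = r sin(θ), and dA = r dr dθ.

Under the substitution, the integrand becomes 12r^4, so

    ∬_D (12(x^2 + y^2)^2) dA = ∫_{0}^{2π} ∫_{0}^{7} (12r^4) · r dr dθ.

Inner integral (in r): ∫_{0}^{7} (12r^4) · r dr = 235298.

Outer integral (in θ): ∫_{0}^{2π} (235298) dθ = 470596π.

Therefore ∬_D (12(x^2 + y^2)^2) dA = 470596π.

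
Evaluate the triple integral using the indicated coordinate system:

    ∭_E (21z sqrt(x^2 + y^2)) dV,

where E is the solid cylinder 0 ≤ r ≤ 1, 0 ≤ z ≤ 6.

In cylindrical coordinates, x = r cos(θ), y = r sin(θ), z = z, and dV = r dr dθ dz.

The integrand becomes 21r z, so

    ∭_E (21z sqrt(x^2 + y^2)) dV = ∫_{0}^{2π} ∫_{0}^{1} ∫_{0}^{6} (21r z) · r dz dr dθ.

Inner (z): 378r^2.
Middle (r from 0 to 1): 126.
Outer (θ): 252π.

Therefore the triple integral equals 252π.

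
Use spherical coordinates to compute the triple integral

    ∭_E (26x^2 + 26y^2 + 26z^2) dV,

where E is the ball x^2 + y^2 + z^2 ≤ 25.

In spherical coordinates, x = ρ sin(φ) cos(θ), y = ρ sin(φ) sin(θ), z = ρ cos(φ), and dV = ρ^2 sin(φ) dρ dφ dθ.

The integrand becomes 26ρ^2, so

    ∭_E (26x^2 + 26y^2 + 26z^2) dV = ∫_{0}^{2π} ∫_{0}^{π} ∫_{0}^{5} (26ρ^2) · ρ^2 sin(φ) dρ dφ dθ.

Inner (ρ): 16250sin(φ).
Middle (φ): 32500.
Outer (θ): 65000π.

Therefore the triple integral equals 65000π.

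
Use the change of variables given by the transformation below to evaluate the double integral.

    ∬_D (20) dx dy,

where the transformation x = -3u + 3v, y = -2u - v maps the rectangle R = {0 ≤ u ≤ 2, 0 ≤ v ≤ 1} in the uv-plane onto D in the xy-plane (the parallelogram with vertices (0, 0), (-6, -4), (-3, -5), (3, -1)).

Compute the Jacobian determinant of (x, y) with respect to (u, v):

    ∂(x,y)/∂(u,v) = | -3  3 | = (-3)(-1) - (3)(-2) = 9.
                   | -2  -1 |

Its absolute value is |J| = 9 (the area scaling factor).

Substituting x = -3u + 3v, y = -2u - v into the integrand,

    20 → 20,

so the integral becomes

    ∬_R (20) · |J| du dv = ∫_0^2 ∫_0^1 (180) dv du.

Inner (v): 180.
Outer (u): 360.

Therefore ∬_D (20) dx dy = 360.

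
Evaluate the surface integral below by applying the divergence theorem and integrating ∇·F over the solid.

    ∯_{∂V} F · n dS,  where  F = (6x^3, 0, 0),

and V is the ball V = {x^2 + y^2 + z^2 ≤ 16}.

By the divergence theorem,

    ∯_{∂V} F · n dS = ∭_V (∇ · F) dV.

Compute the divergence:
    ∇ · F = ∂F_x/∂x + ∂F_y/∂y + ∂F_z/∂z = 18x^2 + 0 + 0 = 18x^2.

In spherical coordinates, x = ρ sin(φ) cos(θ), y = ρ sin(φ) sin(θ), z = ρ cos(φ), dV = ρ^2 sin(φ) dρ dφ dθ, with 0 ≤ ρ ≤ 4, 0 ≤ φ ≤ π, 0 ≤ θ ≤ 2π.

The integrand, after substitution and multiplying by the volume element, becomes (18ρ^2sin(φ)^2cos(θ)^2) · ρ^2 sin(φ), so

    ∭_V (∇·F) dV = ∫_0^{2π} ∫_0^{π} ∫_0^{4} (18ρ^2sin(φ)^2cos(θ)^2) · ρ^2 sin(φ) dρ dφ dθ.

Inner (ρ from 0 to 4): 18432sin(φ)^3cos(θ)^2/5.
Middle (φ from 0 to π): 24576cos(θ)^2/5.
Outer (θ from 0 to 2π): 24576π/5.

Therefore ∯_{∂V} F · n dS = 24576π/5.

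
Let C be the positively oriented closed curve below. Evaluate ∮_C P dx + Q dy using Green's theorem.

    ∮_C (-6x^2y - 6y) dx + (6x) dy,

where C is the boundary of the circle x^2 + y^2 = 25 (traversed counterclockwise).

Green's theorem converts the closed line integral into a double integral over the enclosed region D:

    ∮_C P dx + Q dy = ∬_D (∂Q/∂x - ∂P/∂y) dA.

Here P = -6x^2y - 6y, Q = 6x, so

    ∂Q/∂x = 6,    ∂P/∂y = -6x^2 - 6,
    ∂Q/∂x - ∂P/∂y = 6x^2 + 12.

D is the region x^2 + y^2 ≤ 25. Evaluating the double integral:

In polar coordinates (x = r cos θ, y = r sin θ, dA = r dr dθ) the integrand becomes 6r^2cos(θ)^2 + 12, so

    ∬_D (6x^2 + 12) dA = ∫_0^{2π} ∫_0^{5} (6r^2cos(θ)^2 + 12) · r dr dθ.

Inner (r from 0 to 5): 1875cos(θ)^2/2 + 150.
Outer (θ from 0 to 2π): 2475π/2.

Therefore ∮_C P dx + Q dy = 2475π/2.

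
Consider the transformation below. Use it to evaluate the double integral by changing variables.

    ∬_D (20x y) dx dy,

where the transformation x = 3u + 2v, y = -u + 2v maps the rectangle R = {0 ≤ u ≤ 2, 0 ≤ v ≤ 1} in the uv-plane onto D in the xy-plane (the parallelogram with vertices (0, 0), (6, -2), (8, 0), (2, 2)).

Compute the Jacobian determinant of (x, y) with respect to (u, v):

    ∂(x,y)/∂(u,v) = | 3  2 | = (3)(2) - (2)(-1) = 8.
                   | -1  2 |

Its absolute value is |J| = 8 (the area scaling factor).

Substituting x = 3u + 2v, y = -u + 2v into the integrand,

    20x y → -60u^2 + 80u v + 80v^2,

so the integral becomes

    ∬_R (-60u^2 + 80u v + 80v^2) · |J| du dv = ∫_0^2 ∫_0^1 (-480u^2 + 640u v + 640v^2) dv du.

Inner (v): -480u^2 + 320u + 640/3.
Outer (u): -640/3.

Therefore ∬_D (20x y) dx dy = -640/3.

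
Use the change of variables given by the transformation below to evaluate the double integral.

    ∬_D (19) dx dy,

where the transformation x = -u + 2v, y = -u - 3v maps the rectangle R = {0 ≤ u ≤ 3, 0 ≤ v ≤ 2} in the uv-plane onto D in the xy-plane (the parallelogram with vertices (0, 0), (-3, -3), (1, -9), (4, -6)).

Compute the Jacobian determinant of (x, y) with respect to (u, v):

    ∂(x,y)/∂(u,v) = | -1  2 | = (-1)(-3) - (2)(-1) = 5.
                   | -1  -3 |

Its absolute value is |J| = 5 (the area scaling factor).

Substituting x = -u + 2v, y = -u - 3v into the integrand,

    19 → 19,

so the integral becomes

    ∬_R (19) · |J| du dv = ∫_0^3 ∫_0^2 (95) dv du.

Inner (v): 190.
Outer (u): 570.

Therefore ∬_D (19) dx dy = 570.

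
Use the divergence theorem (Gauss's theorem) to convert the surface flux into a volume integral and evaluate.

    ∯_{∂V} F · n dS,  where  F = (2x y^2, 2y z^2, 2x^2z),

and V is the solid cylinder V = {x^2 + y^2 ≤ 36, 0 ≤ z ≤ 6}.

By the divergence theorem,

    ∯_{∂V} F · n dS = ∭_V (∇ · F) dV.

Compute the divergence:
    ∇ · F = ∂F_x/∂x + ∂F_y/∂y + ∂F_z/∂z = 2y^2 + 2z^2 + 2x^2 = 2x^2 + 2y^2 + 2z^2.

In cylindrical coordinates, x = r cos(θ), y = r sin(θ), z = z, dV = r dr dθ dz, with 0 ≤ r ≤ 6, 0 ≤ θ ≤ 2π, 0 ≤ z ≤ 6.

The integrand, after substitution and multiplying by the volume element, becomes (2r^2 + 2z^2) · r, so

    ∭_V (∇·F) dV = ∫_0^{2π} ∫_0^{6} ∫_0^{6} (2r^2 + 2z^2) · r dz dr dθ.

Inner (z from 0 to 6): 12r (r^2 + 12).
Middle (r from 0 to 6): 6480.
Outer (θ from 0 to 2π): 12960π.

Therefore ∯_{∂V} F · n dS = 12960π.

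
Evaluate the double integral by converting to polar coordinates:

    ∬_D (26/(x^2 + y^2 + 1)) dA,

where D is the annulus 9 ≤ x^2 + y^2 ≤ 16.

The region D is 3 ≤ r ≤ 4, 0 ≤ θ ≤ 2π in polar coordinates, where x = r cos(θ), y = r sin(θ), and dA = r dr dθ.

Under the substitution, the integrand becomes 26/(r^2 + 1), so

    ∬_D (26/(x^2 + y^2 + 1)) dA = ∫_{0}^{2π} ∫_{3}^{4} (26/(r^2 + 1)) · r dr dθ.

Inner integral (in r): ∫_{3}^{4} (26/(r^2 + 1)) · r dr = log(9904578032905937/10000000000000).

Outer integral (in θ): ∫_{0}^{2π} (log(9904578032905937/10000000000000)) dθ = log((9904578032905937/10000000000000)^(2π)).

Therefore ∬_D (26/(x^2 + y^2 + 1)) dA = log((9904578032905937/10000000000000)^(2π)).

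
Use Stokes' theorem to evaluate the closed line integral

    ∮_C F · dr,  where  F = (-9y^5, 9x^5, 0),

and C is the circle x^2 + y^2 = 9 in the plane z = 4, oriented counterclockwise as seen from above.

Let S be the flat disk x^2 + y^2 ≤ 9 in the plane z = 4, with upward unit normal n̂ = ẑ. By Stokes' theorem,

    ∮_C F · dr = ∬_S (∇ × F) · n̂ dS = ∬_D (curl F)_z dA,

where D is the disk x^2 + y^2 ≤ 9.

Compute the curl of F = (-9y^5, 9x^5, 0):
    (∇ × F)_x = ∂F_z/∂y - ∂F_y/∂z = 0,
    (∇ × F)_y = ∂F_x/∂z - ∂F_z/∂x = 0,
    (∇ × F)_z = ∂F_y/∂x - ∂F_x/∂y = 45x^4 + 45y^4.

On z = 4, (curl F)_z = 45x^4 + 45y^4.

Convert to polar (x = r cos θ, y = r sin θ, dA = r dr dθ); the integrand becomes 45r^4(sin(θ)^4 + cos(θ)^4), so

    ∬_D (curl F)_z dA = ∫_0^{2π} ∫_0^{3} (45r^4(sin(θ)^4 + cos(θ)^4)) · r dr dθ.

Inner (r from 0 to 3): 10935sin(θ)^4/2 + 10935cos(θ)^4/2.
Outer (θ from 0 to 2π): 32805π/4.

Therefore ∮_C F · dr = 32805π/4.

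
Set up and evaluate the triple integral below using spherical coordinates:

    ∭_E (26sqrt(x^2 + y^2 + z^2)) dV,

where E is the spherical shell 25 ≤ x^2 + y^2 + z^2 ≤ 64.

In spherical coordinates, x = ρ sin(φ) cos(θ), y = ρ sin(φ) sin(θ), z = ρ cos(φ), and dV = ρ^2 sin(φ) dρ dφ dθ.

The integrand becomes 26ρ, so

    ∭_E (26sqrt(x^2 + y^2 + z^2)) dV = ∫_{0}^{2π} ∫_{0}^{π} ∫_{5}^{8} (26ρ) · ρ^2 sin(φ) dρ dφ dθ.

Inner (ρ): 45123sin(φ)/2.
Middle (φ): 45123.
Outer (θ): 90246π.

Therefore the triple integral equals 90246π.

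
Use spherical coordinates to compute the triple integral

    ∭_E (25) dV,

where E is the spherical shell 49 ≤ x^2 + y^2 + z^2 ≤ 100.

In spherical coordinates, x = ρ sin(φ) cos(θ), y = ρ sin(φ) sin(θ), z = ρ cos(φ), and dV = ρ^2 sin(φ) dρ dφ dθ.

The integrand becomes 25, so

    ∭_E (25) dV = ∫_{0}^{2π} ∫_{0}^{π} ∫_{7}^{10} (25) · ρ^2 sin(φ) dρ dφ dθ.

Inner (ρ): 5475sin(φ).
Middle (φ): 10950.
Outer (θ): 21900π.

Therefore the triple integral equals 21900π.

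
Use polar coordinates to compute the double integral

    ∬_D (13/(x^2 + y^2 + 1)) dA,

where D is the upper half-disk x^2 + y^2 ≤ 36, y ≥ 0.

The region D is 0 ≤ r ≤ 6, 0 ≤ θ ≤ π in polar coordinates, where x = r cos(θ), y = r sin(θ), and dA = r dr dθ.

Under the substitution, the integrand becomes 13/(r^2 + 1), so

    ∬_D (13/(x^2 + y^2 + 1)) dA = ∫_{0}^{π} ∫_{0}^{6} (13/(r^2 + 1)) · r dr dθ.

Inner integral (in r): ∫_{0}^{6} (13/(r^2 + 1)) · r dr = 13log(37)/2.

Outer integral (in θ): ∫_{0}^{π} (13log(37)/2) dθ = 13π log(37)/2.

Therefore ∬_D (13/(x^2 + y^2 + 1)) dA = 13π log(37)/2.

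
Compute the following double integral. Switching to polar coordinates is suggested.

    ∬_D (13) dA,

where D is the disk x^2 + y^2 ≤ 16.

The region D is 0 ≤ r ≤ 4, 0 ≤ θ ≤ 2π in polar coordinates, where x = r cos(θ), y = r sin(θ), and dA = r dr dθ.

Under the substitution, the integrand becomes 13, so

    ∬_D (13) dA = ∫_{0}^{2π} ∫_{0}^{4} (13) · r dr dθ.

Inner integral (in r): ∫_{0}^{4} (13) · r dr = 104.

Outer integral (in θ): ∫_{0}^{2π} (104) dθ = 208π.

Therefore ∬_D (13) dA = 208π.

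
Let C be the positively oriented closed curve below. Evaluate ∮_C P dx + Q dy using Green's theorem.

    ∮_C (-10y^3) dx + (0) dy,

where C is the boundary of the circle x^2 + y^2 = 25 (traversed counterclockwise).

Green's theorem converts the closed line integral into a double integral over the enclosed region D:

    ∮_C P dx + Q dy = ∬_D (∂Q/∂x - ∂P/∂y) dA.

Here P = -10y^3, Q = 0, so

    ∂Q/∂x = 0,    ∂P/∂y = -30y^2,
    ∂Q/∂x - ∂P/∂y = 30y^2.

D is the region x^2 + y^2 ≤ 25. Evaluating the double integral:

In polar coordinates (x = r cos θ, y = r sin θ, dA = r dr dθ) the integrand becomes 30r^2sin(θ)^2, so

    ∬_D (30y^2) dA = ∫_0^{2π} ∫_0^{5} (30r^2sin(θ)^2) · r dr dθ.

Inner (r from 0 to 5): 9375sin(θ)^2/2.
Outer (θ from 0 to 2π): 9375π/2.

Therefore ∮_C P dx + Q dy = 9375π/2.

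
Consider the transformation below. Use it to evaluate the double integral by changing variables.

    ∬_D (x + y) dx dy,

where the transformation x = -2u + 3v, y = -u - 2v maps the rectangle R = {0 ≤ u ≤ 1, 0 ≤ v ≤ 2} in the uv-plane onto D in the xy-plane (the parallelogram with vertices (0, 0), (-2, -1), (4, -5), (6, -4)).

Compute the Jacobian determinant of (x, y) with respect to (u, v):

    ∂(x,y)/∂(u,v) = | -2  3 | = (-2)(-2) - (3)(-1) = 7.
                   | -1  -2 |

Its absolute value is |J| = 7 (the area scaling factor).

Substituting x = -2u + 3v, y = -u - 2v into the integrand,

    x + y → -3u + v,

so the integral becomes

    ∬_R (-3u + v) · |J| du dv = ∫_0^1 ∫_0^2 (-21u + 7v) dv du.

Inner (v): 14 - 42u.
Outer (u): -7.

Therefore ∬_D (x + y) dx dy = -7.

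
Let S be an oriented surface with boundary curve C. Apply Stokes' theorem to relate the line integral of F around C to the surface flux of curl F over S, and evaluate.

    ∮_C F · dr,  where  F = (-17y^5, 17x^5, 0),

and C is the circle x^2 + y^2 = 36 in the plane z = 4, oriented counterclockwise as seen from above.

Let S be the flat disk x^2 + y^2 ≤ 36 in the plane z = 4, with upward unit normal n̂ = ẑ. By Stokes' theorem,

    ∮_C F · dr = ∬_S (∇ × F) · n̂ dS = ∬_D (curl F)_z dA,

where D is the disk x^2 + y^2 ≤ 36.

Compute the curl of F = (-17y^5, 17x^5, 0):
    (∇ × F)_x = ∂F_z/∂y - ∂F_y/∂z = 0,
    (∇ × F)_y = ∂F_x/∂z - ∂F_z/∂x = 0,
    (∇ × F)_z = ∂F_y/∂x - ∂F_x/∂y = 85x^4 + 85y^4.

On z = 4, (curl F)_z = 85x^4 + 85y^4.

Convert to polar (x = r cos θ, y = r sin θ, dA = r dr dθ); the integrand becomes 85r^4(sin(θ)^4 + cos(θ)^4), so

    ∬_D (curl F)_z dA = ∫_0^{2π} ∫_0^{6} (85r^4(sin(θ)^4 + cos(θ)^4)) · r dr dθ.

Inner (r from 0 to 6): 660960sin(θ)^4 + 660960cos(θ)^4.
Outer (θ from 0 to 2π): 991440π.

Therefore ∮_C F · dr = 991440π.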